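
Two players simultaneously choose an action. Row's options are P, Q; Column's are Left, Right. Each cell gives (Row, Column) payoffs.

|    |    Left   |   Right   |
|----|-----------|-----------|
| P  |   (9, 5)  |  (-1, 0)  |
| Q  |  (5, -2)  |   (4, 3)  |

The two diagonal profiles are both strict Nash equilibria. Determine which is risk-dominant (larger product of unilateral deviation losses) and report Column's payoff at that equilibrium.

At (P, Left): Row loses 9 − 5 = 4 by deviating; Column loses 5 − 0 = 5. Product = 4·5 = 20.
At (Q, Right): Row loses 4 − (-1) = 5 by deviating; Column loses 3 − (-2) = 5. Product = 5·5 = 25.
25 > 20, so (Q, Right) is risk-dominant. Column's payoff there is 3.

3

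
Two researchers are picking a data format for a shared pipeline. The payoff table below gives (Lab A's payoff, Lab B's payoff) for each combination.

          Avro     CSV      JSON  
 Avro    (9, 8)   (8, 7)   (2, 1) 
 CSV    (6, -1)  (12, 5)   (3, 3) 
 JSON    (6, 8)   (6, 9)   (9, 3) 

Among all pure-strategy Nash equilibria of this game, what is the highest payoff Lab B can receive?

Both Avro is a pure NE (Lab A: 9 ≥ 6; Lab B: 8 ≥ 7). Lab B gets 8.
Both CSV is a pure NE (Lab A: 12 ≥ 8; Lab B: 5 ≥ 3). Lab B gets 5.
Every other cell has a profitable deviation for at least one player. Highest of {8, 5} is 8.

8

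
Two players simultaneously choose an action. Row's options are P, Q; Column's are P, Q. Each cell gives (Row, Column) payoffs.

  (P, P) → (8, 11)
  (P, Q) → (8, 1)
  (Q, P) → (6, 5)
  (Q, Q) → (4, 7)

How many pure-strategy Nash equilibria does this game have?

1

Both P: Row gets 8 (best alternative 6); Column gets 11 (best alternative 1). Neither deviates — NE.
Both Q is not a NE: Row would switch to P (8 > 4).
No other cell survives both best-response checks, so there is 1 pure NE.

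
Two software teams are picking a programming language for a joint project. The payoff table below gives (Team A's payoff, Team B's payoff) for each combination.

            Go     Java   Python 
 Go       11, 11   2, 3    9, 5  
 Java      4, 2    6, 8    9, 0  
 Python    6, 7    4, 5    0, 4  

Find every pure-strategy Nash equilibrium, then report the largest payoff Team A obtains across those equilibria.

11

Both Go is a pure NE (Team A: 11 ≥ 6; Team B: 11 ≥ 5). Team A gets 11.
Both Java is a pure NE (Team A: 6 ≥ 4; Team B: 8 ≥ 2). Team A gets 6.
Every other cell has a profitable deviation for at least one player. Highest of {11, 6} is 11.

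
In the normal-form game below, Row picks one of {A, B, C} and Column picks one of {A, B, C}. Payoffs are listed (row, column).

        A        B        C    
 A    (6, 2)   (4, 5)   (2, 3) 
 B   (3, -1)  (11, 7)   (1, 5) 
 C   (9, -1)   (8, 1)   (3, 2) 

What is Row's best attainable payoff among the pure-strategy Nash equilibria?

11

Both B is a pure NE (Row: 11 ≥ 8; Column: 7 ≥ 5). Row gets 11.
Both C is a pure NE (Row: 3 ≥ 2; Column: 2 ≥ 1). Row gets 3.
Every other cell has a profitable deviation for at least one player. Highest of {11, 3} is 11.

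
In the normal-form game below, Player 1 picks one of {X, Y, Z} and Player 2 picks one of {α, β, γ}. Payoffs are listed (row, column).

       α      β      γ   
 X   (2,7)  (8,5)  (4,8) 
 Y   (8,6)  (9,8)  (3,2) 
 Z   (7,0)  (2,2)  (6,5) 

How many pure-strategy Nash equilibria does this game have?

2

(Y, β): Player 1 gets 9 (best alternative 8); Player 2 gets 8 (best alternative 6). Neither deviates — NE.
(Z, γ): Player 1 gets 6 (best alternative 4); Player 2 gets 5 (best alternative 2). Neither deviates — NE.
(X, α) is not a NE: Player 1 would switch to Y (8 > 2).
No other cell survives both best-response checks, so there are 2 pure NE.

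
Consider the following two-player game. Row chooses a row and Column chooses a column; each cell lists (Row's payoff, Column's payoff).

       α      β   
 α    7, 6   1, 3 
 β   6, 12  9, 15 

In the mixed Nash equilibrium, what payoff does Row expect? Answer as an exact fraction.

Column mixes with probability q on α, chosen so Row is indifferent: 7q + 1(1−q) = 6q + 9(1−q) gives q = 8/9.
Row's expected payoff (from either row, since indifferent) is 7·8/9 + 1·1/9 = 19/3.

19/3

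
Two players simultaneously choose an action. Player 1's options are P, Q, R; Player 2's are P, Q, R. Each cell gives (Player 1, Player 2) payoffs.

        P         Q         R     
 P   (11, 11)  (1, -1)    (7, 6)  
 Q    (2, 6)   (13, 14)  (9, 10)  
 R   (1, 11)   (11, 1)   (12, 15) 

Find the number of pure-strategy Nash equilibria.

3

Both P: Player 1 gets 11 (best alternative 2); Player 2 gets 11 (best alternative 6). Neither deviates — NE.
Both Q: Player 1 gets 13 (best alternative 11); Player 2 gets 14 (best alternative 10). Neither deviates — NE.
Both R: Player 1 gets 12 (best alternative 9); Player 2 gets 15 (best alternative 11). Neither deviates — NE.
(P, Q) is not a NE: Player 1 would switch to Q (13 > 1).
No other cell survives both best-response checks, so there are 3 pure NE.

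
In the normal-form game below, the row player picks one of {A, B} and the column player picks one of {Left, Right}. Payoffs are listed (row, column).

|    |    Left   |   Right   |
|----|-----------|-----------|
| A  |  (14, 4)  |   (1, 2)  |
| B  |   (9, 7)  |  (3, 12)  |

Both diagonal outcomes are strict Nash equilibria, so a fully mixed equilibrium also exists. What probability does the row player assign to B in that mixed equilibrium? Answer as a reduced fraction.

2/7

The row player's mix p on A must make the column player indifferent between Left and Right.
The column player's payoff from Left: 4p + 7(1−p). From Right: 2p + 12(1−p).
Set equal: 2p = 5(1−p) → p = 5/7.
Probability on B is 1 − 5/7 = 2/7.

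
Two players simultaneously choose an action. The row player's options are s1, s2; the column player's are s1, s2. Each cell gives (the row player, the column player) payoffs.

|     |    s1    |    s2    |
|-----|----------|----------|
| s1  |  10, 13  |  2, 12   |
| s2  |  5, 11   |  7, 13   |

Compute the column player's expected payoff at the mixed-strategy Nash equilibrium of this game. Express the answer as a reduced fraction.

The row player mixes with probability p on s1, chosen so the column player is indifferent: 13p + 11(1−p) = 12p + 13(1−p) gives p = 2/3.
The column player's expected payoff is 13·2/3 + 11·1/3 = 37/3.

37/3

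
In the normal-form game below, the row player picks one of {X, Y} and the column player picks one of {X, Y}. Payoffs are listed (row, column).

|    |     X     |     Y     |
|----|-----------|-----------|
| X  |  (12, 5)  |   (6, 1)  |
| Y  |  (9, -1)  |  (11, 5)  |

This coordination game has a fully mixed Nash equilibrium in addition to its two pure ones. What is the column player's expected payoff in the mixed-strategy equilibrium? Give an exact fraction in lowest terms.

13/5

The row player mixes with probability p on X, chosen so the column player is indifferent: 5p + (-1)(1−p) = 1p + 5(1−p) gives p = 3/5.
The column player's expected payoff is 5·3/5 + (-1)·2/5 = 13/5.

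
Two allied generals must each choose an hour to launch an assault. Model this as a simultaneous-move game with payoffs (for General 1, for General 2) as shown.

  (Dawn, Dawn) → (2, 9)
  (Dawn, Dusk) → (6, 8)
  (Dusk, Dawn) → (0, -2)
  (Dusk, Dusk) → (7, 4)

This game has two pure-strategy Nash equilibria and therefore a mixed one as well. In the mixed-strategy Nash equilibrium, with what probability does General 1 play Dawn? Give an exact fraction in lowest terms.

General 1's mix p on Dawn must make General 2 indifferent between Dawn and Dusk.
General 2's payoff from Dawn: 9p + (-2)(1−p). From Dusk: 8p + 4(1−p).
Set equal: 1p = 6(1−p) → p = 6/7.

6/7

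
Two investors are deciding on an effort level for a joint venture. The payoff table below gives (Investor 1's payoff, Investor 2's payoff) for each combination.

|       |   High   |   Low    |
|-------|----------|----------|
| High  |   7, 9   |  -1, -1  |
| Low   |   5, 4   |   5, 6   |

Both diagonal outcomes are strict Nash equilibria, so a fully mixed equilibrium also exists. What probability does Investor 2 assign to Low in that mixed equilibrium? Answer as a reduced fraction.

Investor 2's mix q on High must make Investor 1 indifferent between High and Low.
Investor 1's payoff from High: 7q + (-1)(1−q). From Low: 5q + 5(1−q).
Set equal: 2q = 6(1−q) → q = 6/8 = 3/4.
Probability on Low is 1 − 3/4 = 1/4.

1/4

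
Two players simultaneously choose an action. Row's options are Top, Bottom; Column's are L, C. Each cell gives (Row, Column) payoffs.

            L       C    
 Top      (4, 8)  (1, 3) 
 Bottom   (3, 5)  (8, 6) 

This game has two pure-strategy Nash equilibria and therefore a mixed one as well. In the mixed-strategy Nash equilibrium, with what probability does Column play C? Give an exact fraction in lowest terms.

1/8

Column's mix q on L must make Row indifferent between Top and Bottom.
Row's payoff from Top: 4q + 1(1−q). From Bottom: 3q + 8(1−q).
Set equal: 1q = 7(1−q) → q = 7/8.
Probability on C is 1 − 7/8 = 1/8.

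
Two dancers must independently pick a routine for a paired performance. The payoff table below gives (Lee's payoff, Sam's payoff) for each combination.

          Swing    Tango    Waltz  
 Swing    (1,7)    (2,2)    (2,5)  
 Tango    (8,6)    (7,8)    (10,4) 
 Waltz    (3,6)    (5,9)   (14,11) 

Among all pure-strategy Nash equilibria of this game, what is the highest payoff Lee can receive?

Both Tango is a pure NE (Lee: 7 ≥ 5; Sam: 8 ≥ 6). Lee gets 7.
Both Waltz is a pure NE (Lee: 14 ≥ 10; Sam: 11 ≥ 9). Lee gets 14.
Every other cell has a profitable deviation for at least one player. Highest of {7, 14} is 14.

14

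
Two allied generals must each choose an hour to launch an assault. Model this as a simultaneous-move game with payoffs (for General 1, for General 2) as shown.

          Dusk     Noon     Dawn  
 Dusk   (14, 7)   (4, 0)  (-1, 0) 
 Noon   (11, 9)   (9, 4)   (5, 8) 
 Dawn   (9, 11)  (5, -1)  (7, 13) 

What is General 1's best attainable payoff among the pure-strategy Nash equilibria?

Both Dusk is a pure NE (General 1: 14 ≥ 11; General 2: 7 ≥ 0). General 1 gets 14.
Both Dawn is a pure NE (General 1: 7 ≥ 5; General 2: 13 ≥ 11). General 1 gets 7.
Every other cell has a profitable deviation for at least one player. Highest of {14, 7} is 14.

14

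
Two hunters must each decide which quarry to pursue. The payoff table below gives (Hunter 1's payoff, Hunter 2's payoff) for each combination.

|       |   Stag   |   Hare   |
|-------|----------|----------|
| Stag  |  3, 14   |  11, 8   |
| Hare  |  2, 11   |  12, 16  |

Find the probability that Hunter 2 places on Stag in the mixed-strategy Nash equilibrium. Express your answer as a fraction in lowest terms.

1/2

Hunter 2's mix q on Stag must make Hunter 1 indifferent between Stag and Hare.
Hunter 1's payoff from Stag: 3q + 11(1−q). From Hare: 2q + 12(1−q).
Set equal: 1q = 1(1−q) → q = 1/2.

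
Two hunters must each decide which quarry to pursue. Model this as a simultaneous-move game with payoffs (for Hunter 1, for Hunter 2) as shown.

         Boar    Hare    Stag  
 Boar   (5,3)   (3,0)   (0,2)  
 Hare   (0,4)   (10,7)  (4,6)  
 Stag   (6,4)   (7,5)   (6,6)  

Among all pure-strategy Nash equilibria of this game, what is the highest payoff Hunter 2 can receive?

7

Both Hare is a pure NE (Hunter 1: 10 ≥ 7; Hunter 2: 7 ≥ 6). Hunter 2 gets 7.
Both Stag is a pure NE (Hunter 1: 6 ≥ 4; Hunter 2: 6 ≥ 5). Hunter 2 gets 6.
Every other cell has a profitable deviation for at least one player. Highest of {7, 6} is 7.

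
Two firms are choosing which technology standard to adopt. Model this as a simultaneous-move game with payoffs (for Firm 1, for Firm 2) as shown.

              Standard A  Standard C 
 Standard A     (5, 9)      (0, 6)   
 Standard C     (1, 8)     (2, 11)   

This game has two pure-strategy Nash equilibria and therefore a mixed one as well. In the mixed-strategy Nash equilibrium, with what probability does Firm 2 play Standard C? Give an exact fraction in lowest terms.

2/3

Firm 2's mix q on Standard A must make Firm 1 indifferent between Standard A and Standard C.
Firm 1's payoff from Standard A: 5q + 0(1−q). From Standard C: 1q + 2(1−q).
Set equal: 4q = 2(1−q) → q = 2/6 = 1/3.
Probability on Standard C is 1 − 1/3 = 2/3.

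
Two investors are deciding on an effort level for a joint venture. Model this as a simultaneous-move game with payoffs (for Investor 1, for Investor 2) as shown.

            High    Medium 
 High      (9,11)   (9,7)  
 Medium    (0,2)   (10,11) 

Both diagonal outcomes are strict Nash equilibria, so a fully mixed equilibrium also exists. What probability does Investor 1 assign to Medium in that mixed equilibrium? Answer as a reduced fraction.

Investor 1's mix p on High must make Investor 2 indifferent between High and Medium.
Investor 2's payoff from High: 11p + 2(1−p). From Medium: 7p + 11(1−p).
Set equal: 4p = 9(1−p) → p = 9/13.
Probability on Medium is 1 − 9/13 = 4/13.

4/13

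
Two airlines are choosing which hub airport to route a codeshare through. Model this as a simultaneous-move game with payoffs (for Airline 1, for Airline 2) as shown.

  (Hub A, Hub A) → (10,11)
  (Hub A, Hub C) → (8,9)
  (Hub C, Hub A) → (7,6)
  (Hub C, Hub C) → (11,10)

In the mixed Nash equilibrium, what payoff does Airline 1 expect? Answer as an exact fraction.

Airline 2 mixes with probability q on Hub A, chosen so Airline 1 is indifferent: 10q + 8(1−q) = 7q + 11(1−q) gives q = 1/2.
Airline 1's expected payoff (from either row, since indifferent) is 10·1/2 + 8·1/2 = 9.

9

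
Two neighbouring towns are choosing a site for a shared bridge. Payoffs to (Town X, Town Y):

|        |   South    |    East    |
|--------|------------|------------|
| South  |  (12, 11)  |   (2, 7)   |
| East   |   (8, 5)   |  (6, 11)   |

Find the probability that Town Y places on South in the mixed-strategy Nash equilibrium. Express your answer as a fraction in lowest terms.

Town Y's mix q on South must make Town X indifferent between South and East.
Town X's payoff from South: 12q + 2(1−q). From East: 8q + 6(1−q).
Set equal: 4q = 4(1−q) → q = 4/8 = 1/2.

1/2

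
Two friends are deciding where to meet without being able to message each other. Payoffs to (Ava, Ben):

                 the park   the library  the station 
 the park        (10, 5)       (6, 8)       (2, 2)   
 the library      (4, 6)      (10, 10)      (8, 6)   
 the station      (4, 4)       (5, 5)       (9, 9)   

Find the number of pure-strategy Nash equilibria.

2

Both the library: Ava gets 10 (best alternative 6); Ben gets 10 (best alternative 6). Neither deviates — NE.
Both the station: Ava gets 9 (best alternative 8); Ben gets 9 (best alternative 5). Neither deviates — NE.
Both the park is not a NE: Ben would switch to the library (8 > 5).
No other cell survives both best-response checks, so there are 2 pure NE.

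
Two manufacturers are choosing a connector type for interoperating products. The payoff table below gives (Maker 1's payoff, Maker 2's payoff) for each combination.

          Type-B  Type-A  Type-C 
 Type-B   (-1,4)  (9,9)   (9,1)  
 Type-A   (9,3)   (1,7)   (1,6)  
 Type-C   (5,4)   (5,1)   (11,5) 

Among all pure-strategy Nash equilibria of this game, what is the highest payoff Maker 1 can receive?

11

(Type-B, Type-A) is a pure NE (Maker 1: 9 ≥ 5; Maker 2: 9 ≥ 4). Maker 1 gets 9.
Both Type-C is a pure NE (Maker 1: 11 ≥ 9; Maker 2: 5 ≥ 4). Maker 1 gets 11.
Every other cell has a profitable deviation for at least one player. Highest of {9, 11} is 11.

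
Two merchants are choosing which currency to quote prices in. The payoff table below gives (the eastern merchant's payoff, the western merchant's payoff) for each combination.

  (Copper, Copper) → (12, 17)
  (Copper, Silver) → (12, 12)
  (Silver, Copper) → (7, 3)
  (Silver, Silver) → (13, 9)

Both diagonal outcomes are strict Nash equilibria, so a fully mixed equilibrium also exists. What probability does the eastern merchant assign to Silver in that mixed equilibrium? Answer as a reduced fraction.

5/11

The eastern merchant's mix p on Copper must make the western merchant indifferent between Copper and Silver.
The western merchant's payoff from Copper: 17p + 3(1−p). From Silver: 12p + 9(1−p).
Set equal: 5p = 6(1−p) → p = 6/11.
Probability on Silver is 1 − 6/11 = 5/11.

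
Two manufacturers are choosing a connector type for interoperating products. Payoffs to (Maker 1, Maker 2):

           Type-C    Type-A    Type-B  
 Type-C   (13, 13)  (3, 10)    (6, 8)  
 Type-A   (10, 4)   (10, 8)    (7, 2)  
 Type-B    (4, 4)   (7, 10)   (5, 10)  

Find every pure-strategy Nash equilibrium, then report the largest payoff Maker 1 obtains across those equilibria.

13

Both Type-C is a pure NE (Maker 1: 13 ≥ 10; Maker 2: 13 ≥ 10). Maker 1 gets 13.
Both Type-A is a pure NE (Maker 1: 10 ≥ 7; Maker 2: 8 ≥ 4). Maker 1 gets 10.
Every other cell has a profitable deviation for at least one player. Highest of {13, 10} is 13.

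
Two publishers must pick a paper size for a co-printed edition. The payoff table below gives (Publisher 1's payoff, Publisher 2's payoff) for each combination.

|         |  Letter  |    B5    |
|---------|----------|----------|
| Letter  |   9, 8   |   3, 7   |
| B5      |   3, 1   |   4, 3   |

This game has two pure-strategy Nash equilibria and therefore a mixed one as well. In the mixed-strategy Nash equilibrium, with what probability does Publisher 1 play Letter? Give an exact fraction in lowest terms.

Publisher 1's mix p on Letter must make Publisher 2 indifferent between Letter and B5.
Publisher 2's payoff from Letter: 8p + 1(1−p). From B5: 7p + 3(1−p).
Set equal: 1p = 2(1−p) → p = 2/3.

2/3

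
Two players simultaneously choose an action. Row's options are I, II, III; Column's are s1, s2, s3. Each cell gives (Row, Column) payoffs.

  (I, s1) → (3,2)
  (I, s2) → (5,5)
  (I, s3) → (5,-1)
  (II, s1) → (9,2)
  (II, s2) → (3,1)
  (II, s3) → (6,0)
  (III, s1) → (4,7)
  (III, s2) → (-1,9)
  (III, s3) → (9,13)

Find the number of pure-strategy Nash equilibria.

(I, s2): Row gets 5 (best alternative 3); Column gets 5 (best alternative 2). Neither deviates — NE.
(II, s1): Row gets 9 (best alternative 4); Column gets 2 (best alternative 1). Neither deviates — NE.
(III, s3): Row gets 9 (best alternative 6); Column gets 13 (best alternative 9). Neither deviates — NE.
(II, s2) is not a NE: Row would switch to I (5 > 3).
No other cell survives both best-response checks, so there are 3 pure NE.

3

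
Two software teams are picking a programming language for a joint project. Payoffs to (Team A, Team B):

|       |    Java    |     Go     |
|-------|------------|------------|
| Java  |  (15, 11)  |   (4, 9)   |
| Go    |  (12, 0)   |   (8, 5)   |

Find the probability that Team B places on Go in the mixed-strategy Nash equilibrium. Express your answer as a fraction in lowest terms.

3/7

Team B's mix q on Java must make Team A indifferent between Java and Go.
Team A's payoff from Java: 15q + 4(1−q). From Go: 12q + 8(1−q).
Set equal: 3q = 4(1−q) → q = 4/7.
Probability on Go is 1 − 4/7 = 3/7.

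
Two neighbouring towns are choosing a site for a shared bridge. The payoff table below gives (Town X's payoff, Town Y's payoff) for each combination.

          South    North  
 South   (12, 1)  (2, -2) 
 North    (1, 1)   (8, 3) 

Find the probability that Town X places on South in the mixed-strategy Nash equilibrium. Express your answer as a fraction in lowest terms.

Town X's mix p on South must make Town Y indifferent between South and North.
Town Y's payoff from South: 1p + 1(1−p). From North: (-2)p + 3(1−p).
Set equal: 3p = 2(1−p) → p = 2/5.

2/5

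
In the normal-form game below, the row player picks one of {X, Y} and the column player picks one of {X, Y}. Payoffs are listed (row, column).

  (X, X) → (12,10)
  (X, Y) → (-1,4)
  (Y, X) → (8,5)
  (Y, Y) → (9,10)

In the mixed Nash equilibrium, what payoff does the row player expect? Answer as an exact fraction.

The column player mixes with probability q on X, chosen so the row player is indifferent: 12q + (-1)(1−q) = 8q + 9(1−q) gives q = 5/7.
The row player's expected payoff (from either row, since indifferent) is 12·5/7 + (-1)·2/7 = 58/7.

58/7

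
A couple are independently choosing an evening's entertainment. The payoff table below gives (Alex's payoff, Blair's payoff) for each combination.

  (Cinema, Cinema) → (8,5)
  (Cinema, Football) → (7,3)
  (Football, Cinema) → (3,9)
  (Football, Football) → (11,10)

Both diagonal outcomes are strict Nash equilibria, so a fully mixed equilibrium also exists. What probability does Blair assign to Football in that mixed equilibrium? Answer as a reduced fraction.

Blair's mix q on Cinema must make Alex indifferent between Cinema and Football.
Alex's payoff from Cinema: 8q + 7(1−q). From Football: 3q + 11(1−q).
Set equal: 5q = 4(1−q) → q = 4/9.
Probability on Football is 1 − 4/9 = 5/9.

5/9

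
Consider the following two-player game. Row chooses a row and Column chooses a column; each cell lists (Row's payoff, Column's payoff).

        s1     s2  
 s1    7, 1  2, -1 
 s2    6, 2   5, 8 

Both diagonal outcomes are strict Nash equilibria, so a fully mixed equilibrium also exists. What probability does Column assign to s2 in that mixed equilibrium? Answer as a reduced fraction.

Column's mix q on s1 must make Row indifferent between s1 and s2.
Row's payoff from s1: 7q + 2(1−q). From s2: 6q + 5(1−q).
Set equal: 1q = 3(1−q) → q = 3/4.
Probability on s2 is 1 − 3/4 = 1/4.

1/4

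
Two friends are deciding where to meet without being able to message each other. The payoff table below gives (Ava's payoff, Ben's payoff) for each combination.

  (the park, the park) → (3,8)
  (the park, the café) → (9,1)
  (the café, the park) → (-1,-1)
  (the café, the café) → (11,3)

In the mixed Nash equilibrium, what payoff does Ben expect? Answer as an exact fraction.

Ava mixes with probability p on the park, chosen so Ben is indifferent: 8p + (-1)(1−p) = 1p + 3(1−p) gives p = 4/11.
Ben's expected payoff is 8·4/11 + (-1)·7/11 = 25/11.

25/11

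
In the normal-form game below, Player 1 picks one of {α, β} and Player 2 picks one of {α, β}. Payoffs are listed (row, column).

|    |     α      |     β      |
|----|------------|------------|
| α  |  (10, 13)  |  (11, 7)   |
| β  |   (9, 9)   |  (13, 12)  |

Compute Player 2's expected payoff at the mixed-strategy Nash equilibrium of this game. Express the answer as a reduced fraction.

31/3

Player 1 mixes with probability p on α, chosen so Player 2 is indifferent: 13p + 9(1−p) = 7p + 12(1−p) gives p = 1/3.
Player 2's expected payoff is 13·1/3 + 9·2/3 = 31/3.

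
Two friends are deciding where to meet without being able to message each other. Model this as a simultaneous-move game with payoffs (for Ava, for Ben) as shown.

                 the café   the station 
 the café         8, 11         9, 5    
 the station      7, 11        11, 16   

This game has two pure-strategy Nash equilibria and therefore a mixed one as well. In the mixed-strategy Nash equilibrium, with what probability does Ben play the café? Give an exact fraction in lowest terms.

2/3

Ben's mix q on the café must make Ava indifferent between the café and the station.
Ava's payoff from the café: 8q + 9(1−q). From the station: 7q + 11(1−q).
Set equal: 1q = 2(1−q) → q = 2/3.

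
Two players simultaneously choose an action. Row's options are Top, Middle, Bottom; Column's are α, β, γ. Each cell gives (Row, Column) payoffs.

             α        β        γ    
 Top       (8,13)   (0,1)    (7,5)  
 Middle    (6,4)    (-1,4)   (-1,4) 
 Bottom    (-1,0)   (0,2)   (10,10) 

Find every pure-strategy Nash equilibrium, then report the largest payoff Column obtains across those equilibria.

13

(Top, α) is a pure NE (Row: 8 ≥ 6; Column: 13 ≥ 5). Column gets 13.
(Bottom, γ) is a pure NE (Row: 10 ≥ 7; Column: 10 ≥ 2). Column gets 10.
Every other cell has a profitable deviation for at least one player. Highest of {13, 10} is 13.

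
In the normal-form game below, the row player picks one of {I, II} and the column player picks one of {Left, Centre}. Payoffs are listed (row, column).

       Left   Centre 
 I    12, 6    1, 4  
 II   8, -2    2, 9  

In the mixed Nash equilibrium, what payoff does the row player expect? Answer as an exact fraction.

16/5

The column player mixes with probability q on Left, chosen so the row player is indifferent: 12q + 1(1−q) = 8q + 2(1−q) gives q = 1/5.
The row player's expected payoff (from either row, since indifferent) is 12·1/5 + 1·4/5 = 16/5.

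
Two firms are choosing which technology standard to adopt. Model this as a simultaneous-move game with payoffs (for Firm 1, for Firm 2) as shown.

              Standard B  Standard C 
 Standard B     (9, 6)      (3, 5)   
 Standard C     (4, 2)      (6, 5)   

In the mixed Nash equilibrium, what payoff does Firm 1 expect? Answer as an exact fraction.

21/4

Firm 2 mixes with probability q on Standard B, chosen so Firm 1 is indifferent: 9q + 3(1−q) = 4q + 6(1−q) gives q = 3/8.
Firm 1's expected payoff (from either row, since indifferent) is 9·3/8 + 3·5/8 = 21/4.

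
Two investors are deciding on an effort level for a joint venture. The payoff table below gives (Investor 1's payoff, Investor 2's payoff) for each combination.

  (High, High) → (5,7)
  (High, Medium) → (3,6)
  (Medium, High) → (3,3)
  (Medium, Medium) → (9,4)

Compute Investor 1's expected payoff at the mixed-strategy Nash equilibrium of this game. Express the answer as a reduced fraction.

9/2

Investor 2 mixes with probability q on High, chosen so Investor 1 is indifferent: 5q + 3(1−q) = 3q + 9(1−q) gives q = 3/4.
Investor 1's expected payoff (from either row, since indifferent) is 5·3/4 + 3·1/4 = 9/2.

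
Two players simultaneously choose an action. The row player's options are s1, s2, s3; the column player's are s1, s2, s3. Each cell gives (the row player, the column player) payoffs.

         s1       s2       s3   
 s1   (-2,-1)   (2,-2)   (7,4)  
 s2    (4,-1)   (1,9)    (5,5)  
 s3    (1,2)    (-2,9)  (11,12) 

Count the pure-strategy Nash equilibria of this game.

1

Both s3: the row player gets 11 (best alternative 7); the column player gets 12 (best alternative 9). Neither deviates — NE.
Both s2 is not a NE: the row player would switch to s1 (2 > 1).
No other cell survives both best-response checks, so there is 1 pure NE.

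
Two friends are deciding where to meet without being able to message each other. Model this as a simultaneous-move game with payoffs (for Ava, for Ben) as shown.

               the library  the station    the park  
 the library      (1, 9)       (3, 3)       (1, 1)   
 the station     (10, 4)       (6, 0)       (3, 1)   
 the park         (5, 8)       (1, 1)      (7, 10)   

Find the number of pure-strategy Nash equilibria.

2

(the station, the library): Ava gets 10 (best alternative 5); Ben gets 4 (best alternative 1). Neither deviates — NE.
Both the park: Ava gets 7 (best alternative 3); Ben gets 10 (best alternative 8). Neither deviates — NE.
Both the library is not a NE: Ava would switch to the station (10 > 1).
No other cell survives both best-response checks, so there are 2 pure NE.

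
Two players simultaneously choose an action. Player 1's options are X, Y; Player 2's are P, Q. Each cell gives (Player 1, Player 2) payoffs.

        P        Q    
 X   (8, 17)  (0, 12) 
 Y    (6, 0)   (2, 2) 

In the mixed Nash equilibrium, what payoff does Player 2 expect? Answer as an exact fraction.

Player 1 mixes with probability p on X, chosen so Player 2 is indifferent: 17p + 0(1−p) = 12p + 2(1−p) gives p = 2/7.
Player 2's expected payoff is 17·2/7 + 0·5/7 = 34/7.

34/7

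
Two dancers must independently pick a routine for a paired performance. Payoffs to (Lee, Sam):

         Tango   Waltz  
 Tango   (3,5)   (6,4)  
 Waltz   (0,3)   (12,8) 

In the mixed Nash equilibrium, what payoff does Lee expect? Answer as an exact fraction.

4

Sam mixes with probability q on Tango, chosen so Lee is indifferent: 3q + 6(1−q) = 0q + 12(1−q) gives q = 2/3.
Lee's expected payoff (from either row, since indifferent) is 3·2/3 + 6·1/3 = 4.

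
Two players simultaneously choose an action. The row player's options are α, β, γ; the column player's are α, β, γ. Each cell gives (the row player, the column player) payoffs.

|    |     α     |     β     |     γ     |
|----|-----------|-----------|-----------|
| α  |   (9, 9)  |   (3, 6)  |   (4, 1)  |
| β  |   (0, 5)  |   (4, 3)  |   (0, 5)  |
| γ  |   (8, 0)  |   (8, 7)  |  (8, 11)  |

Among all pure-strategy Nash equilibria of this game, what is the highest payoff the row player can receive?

Both α is a pure NE (the row player: 9 ≥ 8; the column player: 9 ≥ 6). The row player gets 9.
Both γ is a pure NE (the row player: 8 ≥ 4; the column player: 11 ≥ 7). The row player gets 8.
Every other cell has a profitable deviation for at least one player. Highest of {9, 8} is 9.

9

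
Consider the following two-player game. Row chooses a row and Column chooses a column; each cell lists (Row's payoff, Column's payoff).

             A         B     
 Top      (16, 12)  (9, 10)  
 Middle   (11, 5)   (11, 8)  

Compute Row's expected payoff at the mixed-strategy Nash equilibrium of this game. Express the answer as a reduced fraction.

11

Column mixes with probability q on A, chosen so Row is indifferent: 16q + 9(1−q) = 11q + 11(1−q) gives q = 2/7.
Row's expected payoff (from either row, since indifferent) is 16·2/7 + 9·5/7 = 11.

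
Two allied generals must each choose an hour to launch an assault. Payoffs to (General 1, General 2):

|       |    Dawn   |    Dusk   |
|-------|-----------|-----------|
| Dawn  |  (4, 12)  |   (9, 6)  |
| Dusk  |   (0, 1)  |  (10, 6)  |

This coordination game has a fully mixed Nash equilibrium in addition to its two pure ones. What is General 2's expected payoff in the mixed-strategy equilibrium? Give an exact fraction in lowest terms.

General 1 mixes with probability p on Dawn, chosen so General 2 is indifferent: 12p + 1(1−p) = 6p + 6(1−p) gives p = 5/11.
General 2's expected payoff is 12·5/11 + 1·6/11 = 6.

6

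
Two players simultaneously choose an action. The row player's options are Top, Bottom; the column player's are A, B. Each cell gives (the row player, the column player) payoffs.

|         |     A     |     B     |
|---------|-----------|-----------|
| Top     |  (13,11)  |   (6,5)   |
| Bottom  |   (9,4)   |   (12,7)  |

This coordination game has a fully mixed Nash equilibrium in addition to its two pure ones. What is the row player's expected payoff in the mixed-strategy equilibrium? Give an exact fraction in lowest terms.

51/5

The column player mixes with probability q on A, chosen so the row player is indifferent: 13q + 6(1−q) = 9q + 12(1−q) gives q = 3/5.
The row player's expected payoff (from either row, since indifferent) is 13·3/5 + 6·2/5 = 51/5.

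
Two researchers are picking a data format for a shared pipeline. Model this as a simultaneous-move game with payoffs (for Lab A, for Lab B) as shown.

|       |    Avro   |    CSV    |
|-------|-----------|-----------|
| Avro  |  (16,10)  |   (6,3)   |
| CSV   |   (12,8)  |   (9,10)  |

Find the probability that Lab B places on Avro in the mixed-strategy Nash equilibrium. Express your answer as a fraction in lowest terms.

3/7

Lab B's mix q on Avro must make Lab A indifferent between Avro and CSV.
Lab A's payoff from Avro: 16q + 6(1−q). From CSV: 12q + 9(1−q).
Set equal: 4q = 3(1−q) → q = 3/7.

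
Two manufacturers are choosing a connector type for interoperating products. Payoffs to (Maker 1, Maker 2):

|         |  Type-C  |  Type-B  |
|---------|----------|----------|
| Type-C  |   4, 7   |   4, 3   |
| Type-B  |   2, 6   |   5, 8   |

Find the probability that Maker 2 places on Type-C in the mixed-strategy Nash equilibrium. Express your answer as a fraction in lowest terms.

Maker 2's mix q on Type-C must make Maker 1 indifferent between Type-C and Type-B.
Maker 1's payoff from Type-C: 4q + 4(1−q). From Type-B: 2q + 5(1−q).
Set equal: 2q = 1(1−q) → q = 1/3.

1/3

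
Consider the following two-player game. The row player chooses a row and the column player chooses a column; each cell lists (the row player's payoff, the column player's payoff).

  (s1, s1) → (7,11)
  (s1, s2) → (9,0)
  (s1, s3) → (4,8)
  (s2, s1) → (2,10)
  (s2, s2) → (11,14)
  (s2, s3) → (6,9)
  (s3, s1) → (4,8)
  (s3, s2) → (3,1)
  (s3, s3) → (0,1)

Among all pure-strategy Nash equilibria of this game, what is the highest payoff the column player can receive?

Both s1 is a pure NE (the row player: 7 ≥ 4; the column player: 11 ≥ 8). The column player gets 11.
Both s2 is a pure NE (the row player: 11 ≥ 9; the column player: 14 ≥ 10). The column player gets 14.
Every other cell has a profitable deviation for at least one player. Highest of {11, 14} is 14.

14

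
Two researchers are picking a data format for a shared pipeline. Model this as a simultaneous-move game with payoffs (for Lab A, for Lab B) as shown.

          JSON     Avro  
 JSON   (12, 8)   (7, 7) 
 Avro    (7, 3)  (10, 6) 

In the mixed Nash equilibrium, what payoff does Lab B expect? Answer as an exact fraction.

27/4

Lab A mixes with probability p on JSON, chosen so Lab B is indifferent: 8p + 3(1−p) = 7p + 6(1−p) gives p = 3/4.
Lab B's expected payoff is 8·3/4 + 3·1/4 = 27/4.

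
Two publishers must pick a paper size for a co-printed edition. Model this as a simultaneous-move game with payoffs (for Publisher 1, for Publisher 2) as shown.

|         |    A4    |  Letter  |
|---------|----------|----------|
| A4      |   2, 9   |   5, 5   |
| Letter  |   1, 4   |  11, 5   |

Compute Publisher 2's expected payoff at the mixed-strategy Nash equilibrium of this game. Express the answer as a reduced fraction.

5

Publisher 1 mixes with probability p on A4, chosen so Publisher 2 is indifferent: 9p + 4(1−p) = 5p + 5(1−p) gives p = 1/5.
Publisher 2's expected payoff is 9·1/5 + 4·4/5 = 5.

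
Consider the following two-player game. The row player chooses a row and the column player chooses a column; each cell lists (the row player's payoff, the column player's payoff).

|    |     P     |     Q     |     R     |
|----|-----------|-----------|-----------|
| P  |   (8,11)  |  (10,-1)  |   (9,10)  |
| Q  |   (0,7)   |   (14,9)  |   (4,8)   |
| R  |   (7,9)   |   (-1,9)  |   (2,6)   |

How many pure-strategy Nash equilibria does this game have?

Both P: the row player gets 8 (best alternative 7); the column player gets 11 (best alternative 10). Neither deviates — NE.
Both Q: the row player gets 14 (best alternative 10); the column player gets 9 (best alternative 8). Neither deviates — NE.
Both R is not a NE: the row player would switch to P (9 > 2).
No other cell survives both best-response checks, so there are 2 pure NE.

2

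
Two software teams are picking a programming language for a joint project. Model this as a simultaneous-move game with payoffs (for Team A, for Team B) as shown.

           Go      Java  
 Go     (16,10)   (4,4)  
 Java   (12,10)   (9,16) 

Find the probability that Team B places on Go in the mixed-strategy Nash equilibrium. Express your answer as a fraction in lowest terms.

Team B's mix q on Go must make Team A indifferent between Go and Java.
Team A's payoff from Go: 16q + 4(1−q). From Java: 12q + 9(1−q).
Set equal: 4q = 5(1−q) → q = 5/9.

5/9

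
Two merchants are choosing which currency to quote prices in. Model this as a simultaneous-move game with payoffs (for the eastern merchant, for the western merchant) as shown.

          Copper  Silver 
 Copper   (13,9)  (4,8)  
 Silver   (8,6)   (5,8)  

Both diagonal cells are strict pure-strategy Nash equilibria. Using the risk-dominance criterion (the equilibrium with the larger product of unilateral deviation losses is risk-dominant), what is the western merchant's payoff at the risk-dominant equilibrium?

At both Copper: the eastern merchant loses 13 − 8 = 5 by deviating; the western merchant loses 9 − 8 = 1. Product = 5·1 = 5.
At both Silver: the eastern merchant loses 5 − 4 = 1 by deviating; the western merchant loses 8 − 6 = 2. Product = 1·2 = 2.
5 > 2, so both Copper is risk-dominant. The western merchant's payoff there is 9.

9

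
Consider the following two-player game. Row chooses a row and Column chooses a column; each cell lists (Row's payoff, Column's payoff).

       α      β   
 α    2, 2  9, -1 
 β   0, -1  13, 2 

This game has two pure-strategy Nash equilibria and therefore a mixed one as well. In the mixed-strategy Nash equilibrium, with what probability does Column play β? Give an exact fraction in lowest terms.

Column's mix q on α must make Row indifferent between α and β.
Row's payoff from α: 2q + 9(1−q). From β: 0q + 13(1−q).
Set equal: 2q = 4(1−q) → q = 4/6 = 2/3.
Probability on β is 1 − 2/3 = 1/3.

1/3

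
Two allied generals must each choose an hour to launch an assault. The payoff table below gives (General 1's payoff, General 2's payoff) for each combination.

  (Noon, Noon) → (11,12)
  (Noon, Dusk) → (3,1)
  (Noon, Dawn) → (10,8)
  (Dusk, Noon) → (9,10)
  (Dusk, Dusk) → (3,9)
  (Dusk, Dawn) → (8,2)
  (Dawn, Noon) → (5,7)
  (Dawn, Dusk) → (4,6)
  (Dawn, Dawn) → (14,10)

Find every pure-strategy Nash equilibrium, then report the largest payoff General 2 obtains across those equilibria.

12

Both Noon is a pure NE (General 1: 11 ≥ 9; General 2: 12 ≥ 8). General 2 gets 12.
Both Dawn is a pure NE (General 1: 14 ≥ 10; General 2: 10 ≥ 7). General 2 gets 10.
Every other cell has a profitable deviation for at least one player. Highest of {12, 10} is 12.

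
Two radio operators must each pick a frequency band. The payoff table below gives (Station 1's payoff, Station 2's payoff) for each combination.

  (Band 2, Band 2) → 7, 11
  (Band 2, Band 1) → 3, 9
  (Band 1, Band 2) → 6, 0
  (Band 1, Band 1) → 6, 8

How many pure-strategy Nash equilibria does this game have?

2

Both Band 2: Station 1 gets 7 (best alternative 6); Station 2 gets 11 (best alternative 9). Neither deviates — NE.
Both Band 1: Station 1 gets 6 (best alternative 3); Station 2 gets 8 (best alternative 0). Neither deviates — NE.
(Band 2, Band 1) is not a NE: Station 1 would switch to Band 1 (6 > 3).
No other cell survives both best-response checks, so there are 2 pure NE.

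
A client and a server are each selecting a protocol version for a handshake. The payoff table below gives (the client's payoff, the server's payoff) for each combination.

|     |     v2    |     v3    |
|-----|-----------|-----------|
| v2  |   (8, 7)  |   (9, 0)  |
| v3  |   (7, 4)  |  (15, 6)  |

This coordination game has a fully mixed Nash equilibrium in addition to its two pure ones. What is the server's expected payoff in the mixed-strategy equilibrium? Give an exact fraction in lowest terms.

The client mixes with probability p on v2, chosen so the server is indifferent: 7p + 4(1−p) = 0p + 6(1−p) gives p = 2/9.
The server's expected payoff is 7·2/9 + 4·7/9 = 14/3.

14/3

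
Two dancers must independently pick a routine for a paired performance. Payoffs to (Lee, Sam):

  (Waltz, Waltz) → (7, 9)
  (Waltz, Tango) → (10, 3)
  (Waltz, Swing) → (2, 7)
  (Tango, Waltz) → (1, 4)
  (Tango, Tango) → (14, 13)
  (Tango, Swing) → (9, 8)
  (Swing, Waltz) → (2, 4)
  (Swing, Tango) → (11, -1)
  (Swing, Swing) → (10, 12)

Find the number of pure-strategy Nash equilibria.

Both Waltz: Lee gets 7 (best alternative 2); Sam gets 9 (best alternative 7). Neither deviates — NE.
Both Tango: Lee gets 14 (best alternative 11); Sam gets 13 (best alternative 8). Neither deviates — NE.
Both Swing: Lee gets 10 (best alternative 9); Sam gets 12 (best alternative 4). Neither deviates — NE.
(Waltz, Tango) is not a NE: Lee would switch to Tango (14 > 10).
No other cell survives both best-response checks, so there are 3 pure NE.

3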